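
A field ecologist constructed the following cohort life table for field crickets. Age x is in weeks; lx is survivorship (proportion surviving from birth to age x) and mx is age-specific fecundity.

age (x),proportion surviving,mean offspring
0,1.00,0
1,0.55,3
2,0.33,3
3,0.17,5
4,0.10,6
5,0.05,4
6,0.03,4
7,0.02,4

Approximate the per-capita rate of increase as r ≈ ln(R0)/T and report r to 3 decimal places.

R0 = Σ lx·mx = 0 + 1.65 + 0.99 + 0.85 + 0.6 + 0.2 + 0.12 + 0.08 = 4.49
Σ x·lx·mx = 10.86; T = 10.86/4.49 = 2.41871…
r ≈ ln(R0)/T = ln(4.49)/2.41871… = 0.62093… → 0.621

0.621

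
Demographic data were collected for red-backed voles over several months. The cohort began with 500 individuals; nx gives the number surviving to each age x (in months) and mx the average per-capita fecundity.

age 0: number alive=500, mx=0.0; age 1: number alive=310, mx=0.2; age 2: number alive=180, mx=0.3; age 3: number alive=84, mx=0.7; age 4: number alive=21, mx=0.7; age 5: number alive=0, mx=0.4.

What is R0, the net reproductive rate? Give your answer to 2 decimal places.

0.38

lx = nx/n0 = nx/500: 1, 0.62, 0.36, 0.168, 0.042, 0
lx·mx by age: 0, 0.124, 0.108, 0.1176, 0.0294, 0
R0 = Σ lx·mx = 0.379 → 0.38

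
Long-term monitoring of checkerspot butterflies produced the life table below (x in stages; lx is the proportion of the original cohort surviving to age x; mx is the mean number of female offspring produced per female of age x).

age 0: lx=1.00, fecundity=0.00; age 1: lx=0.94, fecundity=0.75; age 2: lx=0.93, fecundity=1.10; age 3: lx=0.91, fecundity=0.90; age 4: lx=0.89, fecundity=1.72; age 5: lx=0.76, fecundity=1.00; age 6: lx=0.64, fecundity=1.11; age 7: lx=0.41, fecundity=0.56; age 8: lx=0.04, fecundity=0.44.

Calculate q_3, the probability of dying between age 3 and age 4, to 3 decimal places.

q_3 = (l_3 − l_4) / l_3 = (0.91 − 0.89) / 0.91
     = 0.02 / 0.91 = 0.021978… → 0.022

0.022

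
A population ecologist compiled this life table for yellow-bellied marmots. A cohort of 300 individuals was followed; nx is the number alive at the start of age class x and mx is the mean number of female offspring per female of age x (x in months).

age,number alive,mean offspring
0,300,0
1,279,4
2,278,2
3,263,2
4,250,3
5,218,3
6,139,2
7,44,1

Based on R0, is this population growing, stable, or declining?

growing

lx = nx/n0 = nx/300: 1, 0.93, 0.92667…, 0.87667…, 0.83333…, 0.72667…, 0.46333…, 0.14667…
R0 = Σ lx·mx = 0 + 3.72 + 1.853333… + 1.753333… + 2.5… + 2.18… + 0.926667… + 0.146667… = 13.08…
R0 > 1, so the population is growing.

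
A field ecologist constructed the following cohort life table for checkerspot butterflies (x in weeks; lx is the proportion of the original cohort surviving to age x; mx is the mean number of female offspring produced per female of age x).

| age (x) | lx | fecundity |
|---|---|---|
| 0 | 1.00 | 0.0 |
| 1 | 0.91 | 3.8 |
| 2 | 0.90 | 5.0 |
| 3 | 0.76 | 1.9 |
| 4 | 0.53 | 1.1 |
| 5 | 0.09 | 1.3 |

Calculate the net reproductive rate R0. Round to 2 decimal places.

10.10

lx·mx by age: 0, 3.458, 4.5, 1.444, 0.583, 0.117
R0 = Σ lx·mx = 10.102 → 10.10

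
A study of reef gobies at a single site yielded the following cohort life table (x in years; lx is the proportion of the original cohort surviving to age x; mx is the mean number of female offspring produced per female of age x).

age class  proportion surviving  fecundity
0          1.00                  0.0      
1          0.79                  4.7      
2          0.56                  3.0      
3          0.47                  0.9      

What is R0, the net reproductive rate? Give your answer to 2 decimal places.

lx·mx by age: 0, 3.713, 1.68, 0.423
R0 = Σ lx·mx = 5.816 → 5.82

5.82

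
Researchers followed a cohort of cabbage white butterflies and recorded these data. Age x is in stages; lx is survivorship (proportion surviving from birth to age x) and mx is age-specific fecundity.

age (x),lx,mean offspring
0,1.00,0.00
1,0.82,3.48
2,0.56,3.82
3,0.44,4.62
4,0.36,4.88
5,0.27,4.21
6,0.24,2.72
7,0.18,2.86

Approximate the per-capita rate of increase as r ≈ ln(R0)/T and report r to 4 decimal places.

R0 = Σ lx·mx = 0 + 2.8536 + 2.1392 + 2.0328 + 1.7568 + 1.1367 + 0.6528 + 0.5148 = 11.0867
Σ x·lx·mx = 33.4615; T = 33.4615/11.0867 = 3.01817…
r ≈ ln(R0)/T = ln(11.0867)/3.01817… = 0.797089… → 0.7971

0.7971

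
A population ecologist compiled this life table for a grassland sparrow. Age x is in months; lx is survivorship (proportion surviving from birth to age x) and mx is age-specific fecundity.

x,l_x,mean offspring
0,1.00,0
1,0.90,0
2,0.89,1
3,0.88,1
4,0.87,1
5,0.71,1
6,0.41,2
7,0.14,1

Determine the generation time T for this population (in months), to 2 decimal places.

4.03

lx·mx: 0, 0, 0.89, 0.88, 0.87, 0.71, 0.82, 0.14 → R0 = 4.31
x·lx·mx: 0, 0, 1.78, 2.64, 3.48, 3.55, 4.92, 0.98 → Σ = 17.35
T = 17.35 / 4.31 = 4.025522… → 4.03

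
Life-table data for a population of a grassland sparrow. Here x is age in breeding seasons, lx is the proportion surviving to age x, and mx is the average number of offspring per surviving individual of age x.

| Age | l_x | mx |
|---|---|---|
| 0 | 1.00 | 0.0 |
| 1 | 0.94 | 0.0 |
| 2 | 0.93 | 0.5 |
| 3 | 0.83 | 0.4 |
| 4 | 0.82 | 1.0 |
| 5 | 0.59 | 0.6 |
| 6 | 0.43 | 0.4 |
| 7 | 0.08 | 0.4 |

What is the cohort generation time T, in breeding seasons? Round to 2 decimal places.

3.78

lx·mx: 0, 0, 0.465, 0.332, 0.82, 0.354, 0.172, 0.032 → R0 = 2.175
x·lx·mx: 0, 0, 0.93, 0.996, 3.28, 1.77, 1.032, 0.224 → Σ = 8.232
T = 8.232 / 2.175 = 3.784828… → 3.78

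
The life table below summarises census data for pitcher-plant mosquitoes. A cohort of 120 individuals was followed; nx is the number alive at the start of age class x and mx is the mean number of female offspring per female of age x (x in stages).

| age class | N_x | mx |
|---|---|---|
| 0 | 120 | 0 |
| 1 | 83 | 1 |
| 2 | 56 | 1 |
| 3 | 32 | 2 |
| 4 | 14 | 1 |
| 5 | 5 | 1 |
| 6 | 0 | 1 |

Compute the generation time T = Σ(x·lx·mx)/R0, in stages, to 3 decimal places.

2.108

lx = nx/n0 = nx/120: 1, 0.69167…, 0.46667…, 0.26667…, 0.11667…, 0.04167…, 0
lx·mx: 0, 0.691667…, 0.466667…, 0.533333…, 0.116667…, 0.041667…, 0 → R0 = 1.85…
x·lx·mx: 0, 0.691667…, 0.933333…, 1.6…, 0.466667…, 0.208333…, 0 → Σ = 3.9…
T = 3.9… / 1.85… = 2.108108… → 2.108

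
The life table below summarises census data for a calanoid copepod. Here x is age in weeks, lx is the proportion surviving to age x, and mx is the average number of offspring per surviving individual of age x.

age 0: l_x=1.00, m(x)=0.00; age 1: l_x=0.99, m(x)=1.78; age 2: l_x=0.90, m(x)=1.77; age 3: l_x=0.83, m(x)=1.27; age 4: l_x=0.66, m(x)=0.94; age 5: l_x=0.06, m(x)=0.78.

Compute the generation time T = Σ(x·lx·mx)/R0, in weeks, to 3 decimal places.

2.133

lx·mx: 0, 1.7622, 1.593, 1.0541, 0.6204, 0.0468 → R0 = 5.0765
x·lx·mx: 0, 1.7622, 3.186, 3.1623, 2.4816, 0.234 → Σ = 10.8261
T = 10.8261 / 5.0765 = 2.132591… → 2.133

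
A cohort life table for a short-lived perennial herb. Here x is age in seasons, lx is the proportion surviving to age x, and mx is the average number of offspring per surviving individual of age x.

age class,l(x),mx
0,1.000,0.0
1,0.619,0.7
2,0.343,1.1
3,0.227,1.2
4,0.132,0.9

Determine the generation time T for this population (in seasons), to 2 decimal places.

2.06

lx·mx: 0, 0.4333, 0.3773, 0.2724, 0.1188 → R0 = 1.2018
x·lx·mx: 0, 0.4333, 0.7546, 0.8172, 0.4752 → Σ = 2.4803
T = 2.4803 / 1.2018 = 2.063821… → 2.06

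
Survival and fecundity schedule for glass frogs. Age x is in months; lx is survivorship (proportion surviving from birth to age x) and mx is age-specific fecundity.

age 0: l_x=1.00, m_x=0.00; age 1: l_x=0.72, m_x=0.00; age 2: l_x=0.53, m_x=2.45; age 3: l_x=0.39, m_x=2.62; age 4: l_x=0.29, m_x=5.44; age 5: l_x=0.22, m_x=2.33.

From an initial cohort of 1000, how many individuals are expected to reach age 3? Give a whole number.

Expected survivors = N0 · l_3 = 1000 × 0.39 = 390 → 390

390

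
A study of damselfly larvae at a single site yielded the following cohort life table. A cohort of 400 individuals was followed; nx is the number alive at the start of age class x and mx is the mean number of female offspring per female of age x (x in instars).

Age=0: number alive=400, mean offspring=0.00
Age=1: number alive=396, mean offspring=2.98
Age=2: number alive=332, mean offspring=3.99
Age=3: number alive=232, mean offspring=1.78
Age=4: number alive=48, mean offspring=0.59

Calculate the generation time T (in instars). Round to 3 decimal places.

1.759

lx = nx/n0 = nx/400: 1, 0.99, 0.83, 0.58, 0.12
lx·mx: 0, 2.9502, 3.3117, 1.0324, 0.0708 → R0 = 7.3651
x·lx·mx: 0, 2.9502, 6.6234, 3.0972, 0.2832 → Σ = 12.954
T = 12.954 / 7.3651 = 1.758836… → 1.759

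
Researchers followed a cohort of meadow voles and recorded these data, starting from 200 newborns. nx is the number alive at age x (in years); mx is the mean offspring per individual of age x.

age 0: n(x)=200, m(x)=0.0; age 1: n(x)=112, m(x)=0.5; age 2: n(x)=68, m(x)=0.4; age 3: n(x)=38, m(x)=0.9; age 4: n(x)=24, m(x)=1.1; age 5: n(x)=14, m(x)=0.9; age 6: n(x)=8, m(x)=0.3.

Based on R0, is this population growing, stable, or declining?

lx = nx/n0 = nx/200: 1, 0.56, 0.34, 0.19, 0.12, 0.07, 0.04
R0 = Σ lx·mx = 0 + 0.28 + 0.136 + 0.171 + 0.132 + 0.063 + 0.012 = 0.794
R0 < 1, so the population is declining.

declining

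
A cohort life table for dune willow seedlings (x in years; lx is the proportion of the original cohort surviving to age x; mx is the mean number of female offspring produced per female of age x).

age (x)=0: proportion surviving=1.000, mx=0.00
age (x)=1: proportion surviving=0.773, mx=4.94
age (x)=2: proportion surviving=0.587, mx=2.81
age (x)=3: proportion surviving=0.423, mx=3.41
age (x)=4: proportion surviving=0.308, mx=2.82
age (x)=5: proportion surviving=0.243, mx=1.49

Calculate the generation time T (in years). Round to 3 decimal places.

lx·mx: 0, 3.81862, 1.64947, 1.44243, 0.86856, 0.36207 → R0 = 8.14115
x·lx·mx: 0, 3.81862, 3.29894, 4.32729, 3.47424, 1.81035 → Σ = 16.72944
T = 16.72944 / 8.14115 = 2.054923… → 2.055

2.055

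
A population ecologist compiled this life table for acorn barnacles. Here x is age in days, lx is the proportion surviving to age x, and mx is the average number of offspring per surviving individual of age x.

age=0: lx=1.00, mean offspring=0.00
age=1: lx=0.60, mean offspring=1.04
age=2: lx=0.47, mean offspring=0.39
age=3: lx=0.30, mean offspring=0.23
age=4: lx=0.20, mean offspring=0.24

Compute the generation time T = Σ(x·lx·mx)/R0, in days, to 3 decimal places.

lx·mx: 0, 0.624, 0.1833, 0.069, 0.048 → R0 = 0.9243
x·lx·mx: 0, 0.624, 0.3666, 0.207, 0.192 → Σ = 1.3896
T = 1.3896 / 0.9243 = 1.503408… → 1.503

1.503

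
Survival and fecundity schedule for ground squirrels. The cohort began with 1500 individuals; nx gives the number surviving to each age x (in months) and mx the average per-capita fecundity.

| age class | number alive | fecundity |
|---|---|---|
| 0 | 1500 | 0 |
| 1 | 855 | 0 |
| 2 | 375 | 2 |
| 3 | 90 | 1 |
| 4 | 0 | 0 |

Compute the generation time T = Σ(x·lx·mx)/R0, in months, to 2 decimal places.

lx = nx/n0 = nx/1500: 1, 0.57, 0.25, 0.06, 0
lx·mx: 0, 0, 0.5, 0.06, 0 → R0 = 0.56
x·lx·mx: 0, 0, 1, 0.18, 0 → Σ = 1.18
T = 1.18 / 0.56 = 2.107143… → 2.11

2.11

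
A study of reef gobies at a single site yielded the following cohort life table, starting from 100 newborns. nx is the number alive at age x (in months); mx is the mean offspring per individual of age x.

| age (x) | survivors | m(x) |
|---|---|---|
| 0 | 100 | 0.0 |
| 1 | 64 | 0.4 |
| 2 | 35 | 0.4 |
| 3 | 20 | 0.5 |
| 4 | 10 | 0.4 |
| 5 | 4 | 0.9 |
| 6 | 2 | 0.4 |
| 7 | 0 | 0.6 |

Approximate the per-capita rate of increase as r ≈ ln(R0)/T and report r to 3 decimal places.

-0.258

lx = nx/n0 = nx/100: 1, 0.64, 0.35, 0.2, 0.1, 0.04, 0.02, 0
R0 = Σ lx·mx = 0 + 0.256 + 0.14 + 0.1 + 0.04 + 0.036 + 0.008 + 0 = 0.58
Σ x·lx·mx = 1.224; T = 1.224/0.58 = 2.11034…
r ≈ ln(R0)/T = ln(0.58)/2.11034… = -0.25812… → -0.258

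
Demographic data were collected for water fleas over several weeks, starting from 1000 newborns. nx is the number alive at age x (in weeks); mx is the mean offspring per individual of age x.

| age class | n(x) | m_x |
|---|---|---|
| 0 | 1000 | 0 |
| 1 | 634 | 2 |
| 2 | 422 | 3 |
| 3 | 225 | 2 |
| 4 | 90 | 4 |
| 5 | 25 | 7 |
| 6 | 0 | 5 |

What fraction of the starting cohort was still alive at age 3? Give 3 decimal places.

0.225

l_3 = n_3/n_0 = 225/1000 = 0.225 → 0.225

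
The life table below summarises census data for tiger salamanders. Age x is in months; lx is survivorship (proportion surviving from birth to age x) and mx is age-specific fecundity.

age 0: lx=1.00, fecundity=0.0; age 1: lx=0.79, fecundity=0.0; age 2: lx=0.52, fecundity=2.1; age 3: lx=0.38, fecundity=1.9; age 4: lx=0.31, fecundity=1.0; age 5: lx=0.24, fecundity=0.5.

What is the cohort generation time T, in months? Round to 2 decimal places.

2.76

lx·mx: 0, 0, 1.092, 0.722, 0.31, 0.12 → R0 = 2.244
x·lx·mx: 0, 0, 2.184, 2.166, 1.24, 0.6 → Σ = 6.19
T = 6.19 / 2.244 = 2.758467… → 2.76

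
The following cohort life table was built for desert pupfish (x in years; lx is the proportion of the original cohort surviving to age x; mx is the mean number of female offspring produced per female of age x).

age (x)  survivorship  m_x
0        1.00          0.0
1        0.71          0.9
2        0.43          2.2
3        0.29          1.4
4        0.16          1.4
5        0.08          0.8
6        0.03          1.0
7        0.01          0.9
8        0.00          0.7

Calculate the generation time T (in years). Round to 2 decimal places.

lx·mx: 0, 0.639, 0.946, 0.406, 0.224, 0.064, 0.03, 0.009, 0 → R0 = 2.318
x·lx·mx: 0, 0.639, 1.892, 1.218, 0.896, 0.32, 0.18, 0.063, 0 → Σ = 5.208
T = 5.208 / 2.318 = 2.246764… → 2.25

2.25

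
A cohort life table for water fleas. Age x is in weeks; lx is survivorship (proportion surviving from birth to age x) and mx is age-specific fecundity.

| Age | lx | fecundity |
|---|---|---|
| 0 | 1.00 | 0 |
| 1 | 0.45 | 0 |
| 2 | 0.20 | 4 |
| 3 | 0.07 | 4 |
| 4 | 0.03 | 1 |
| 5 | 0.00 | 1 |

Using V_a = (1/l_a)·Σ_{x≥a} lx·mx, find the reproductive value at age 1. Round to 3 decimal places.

2.467

lx·mx for x ≥ 1: 0, 0.8, 0.28, 0.03, 0 → sum = 1.11
V_1 = 1.11 / l_1 = 1.11 / 0.45 = 2.466667… → 2.467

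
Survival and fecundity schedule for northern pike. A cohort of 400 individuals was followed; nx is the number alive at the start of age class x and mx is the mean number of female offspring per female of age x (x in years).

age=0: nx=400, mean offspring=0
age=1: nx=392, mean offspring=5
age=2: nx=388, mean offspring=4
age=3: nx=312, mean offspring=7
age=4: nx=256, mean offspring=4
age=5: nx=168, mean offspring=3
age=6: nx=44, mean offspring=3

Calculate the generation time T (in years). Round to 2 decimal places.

2.59

lx = nx/n0 = nx/400: 1, 0.98, 0.97, 0.78, 0.64, 0.42, 0.11
lx·mx: 0, 4.9, 3.88, 5.46, 2.56, 1.26, 0.33 → R0 = 18.39
x·lx·mx: 0, 4.9, 7.76, 16.38, 10.24, 6.3, 1.98 → Σ = 47.56
T = 47.56 / 18.39 = 2.586188… → 2.59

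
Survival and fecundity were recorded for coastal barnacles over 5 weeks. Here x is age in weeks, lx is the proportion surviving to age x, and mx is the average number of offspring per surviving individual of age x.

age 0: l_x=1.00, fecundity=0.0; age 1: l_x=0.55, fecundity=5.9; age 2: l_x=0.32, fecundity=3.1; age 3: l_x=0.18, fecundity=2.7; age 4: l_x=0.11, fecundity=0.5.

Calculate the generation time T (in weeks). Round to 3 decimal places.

1.446

lx·mx: 0, 3.245, 0.992, 0.486, 0.055 → R0 = 4.778
x·lx·mx: 0, 3.245, 1.984, 1.458, 0.22 → Σ = 6.907
T = 6.907 / 4.778 = 1.445584… → 1.446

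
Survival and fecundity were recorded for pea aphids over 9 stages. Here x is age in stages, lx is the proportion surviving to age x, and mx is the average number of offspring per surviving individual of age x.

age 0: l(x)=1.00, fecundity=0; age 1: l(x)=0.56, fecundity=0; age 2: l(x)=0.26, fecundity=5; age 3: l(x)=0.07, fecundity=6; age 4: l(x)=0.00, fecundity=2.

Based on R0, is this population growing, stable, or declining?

growing

R0 = Σ lx·mx = 0 + 0 + 1.3 + 0.42 + 0 = 1.72
R0 > 1, so the population is growing.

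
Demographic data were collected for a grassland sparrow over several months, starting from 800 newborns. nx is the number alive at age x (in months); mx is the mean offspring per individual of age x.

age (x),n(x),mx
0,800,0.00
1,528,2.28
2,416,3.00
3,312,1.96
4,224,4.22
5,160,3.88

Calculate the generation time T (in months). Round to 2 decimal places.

2.68

lx = nx/n0 = nx/800: 1, 0.66, 0.52, 0.39, 0.28, 0.2
lx·mx: 0, 1.5048, 1.56, 0.7644, 1.1816, 0.776 → R0 = 5.7868
x·lx·mx: 0, 1.5048, 3.12, 2.2932, 4.7264, 3.88 → Σ = 15.5244
T = 15.5244 / 5.7868 = 2.682726… → 2.68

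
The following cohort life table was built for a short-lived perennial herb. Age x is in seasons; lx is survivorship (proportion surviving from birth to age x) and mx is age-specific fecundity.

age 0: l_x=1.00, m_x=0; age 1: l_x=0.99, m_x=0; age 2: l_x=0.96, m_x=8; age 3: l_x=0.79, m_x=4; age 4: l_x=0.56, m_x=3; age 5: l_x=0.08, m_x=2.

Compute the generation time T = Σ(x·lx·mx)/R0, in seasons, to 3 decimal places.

2.552

lx·mx: 0, 0, 7.68, 3.16, 1.68, 0.16 → R0 = 12.68
x·lx·mx: 0, 0, 15.36, 9.48, 6.72, 0.8 → Σ = 32.36
T = 32.36 / 12.68 = 2.55205… → 2.552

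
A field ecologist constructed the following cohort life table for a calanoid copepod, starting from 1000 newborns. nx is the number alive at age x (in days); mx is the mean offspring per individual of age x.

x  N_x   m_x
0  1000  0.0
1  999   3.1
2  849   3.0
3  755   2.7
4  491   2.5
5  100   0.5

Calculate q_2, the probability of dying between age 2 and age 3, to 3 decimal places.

lx = nx/n0 = nx/1000: 1, 0.999, 0.849, 0.755, 0.491, 0.1
q_2 = (l_2 − l_3) / l_2 = (0.849 − 0.755) / 0.849
     = 0.094 / 0.849 = 0.110718… → 0.111

0.111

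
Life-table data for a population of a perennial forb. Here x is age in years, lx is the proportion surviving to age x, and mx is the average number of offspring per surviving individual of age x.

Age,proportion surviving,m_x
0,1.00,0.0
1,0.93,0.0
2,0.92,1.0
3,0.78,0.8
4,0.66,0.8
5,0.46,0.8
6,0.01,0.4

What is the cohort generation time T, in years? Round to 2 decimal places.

lx·mx: 0, 0, 0.92, 0.624, 0.528, 0.368, 0.004 → R0 = 2.444
x·lx·mx: 0, 0, 1.84, 1.872, 2.112, 1.84, 0.024 → Σ = 7.688
T = 7.688 / 2.444 = 3.145663… → 3.15

3.15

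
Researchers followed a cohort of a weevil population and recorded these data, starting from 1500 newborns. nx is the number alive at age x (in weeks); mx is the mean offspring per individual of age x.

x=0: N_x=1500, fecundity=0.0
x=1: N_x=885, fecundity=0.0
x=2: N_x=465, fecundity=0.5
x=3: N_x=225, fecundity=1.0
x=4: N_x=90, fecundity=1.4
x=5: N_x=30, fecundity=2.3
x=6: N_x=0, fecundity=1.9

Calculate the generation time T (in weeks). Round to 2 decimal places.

3.05

lx = nx/n0 = nx/1500: 1, 0.59, 0.31, 0.15, 0.06, 0.02, 0
lx·mx: 0, 0, 0.155, 0.15, 0.084, 0.046, 0 → R0 = 0.435
x·lx·mx: 0, 0, 0.31, 0.45, 0.336, 0.23, 0 → Σ = 1.326
T = 1.326 / 0.435 = 3.048276… → 3.05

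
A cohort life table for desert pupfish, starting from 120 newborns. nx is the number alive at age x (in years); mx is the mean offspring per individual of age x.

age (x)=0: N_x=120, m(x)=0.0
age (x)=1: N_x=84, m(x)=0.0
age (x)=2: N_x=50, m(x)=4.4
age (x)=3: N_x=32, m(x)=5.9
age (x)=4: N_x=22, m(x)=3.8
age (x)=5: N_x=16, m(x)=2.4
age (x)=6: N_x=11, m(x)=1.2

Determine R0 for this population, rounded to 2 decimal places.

4.53

lx = nx/n0 = nx/120: 1, 0.7, 0.41667…, 0.26667…, 0.18333…, 0.13333…, 0.09167…
lx·mx by age: 0, 0, 1.833333…, 1.573333…, 0.696667…, 0.32…, 0.11…
R0 = Σ lx·mx = 4.533333… → 4.53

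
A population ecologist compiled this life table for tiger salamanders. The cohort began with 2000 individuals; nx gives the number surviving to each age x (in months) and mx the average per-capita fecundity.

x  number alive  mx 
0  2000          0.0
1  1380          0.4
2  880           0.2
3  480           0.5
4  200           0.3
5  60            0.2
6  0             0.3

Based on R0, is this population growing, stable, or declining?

declining

lx = nx/n0 = nx/2000: 1, 0.69, 0.44, 0.24, 0.1, 0.03, 0
R0 = Σ lx·mx = 0 + 0.276 + 0.088 + 0.12 + 0.03 + 0.006 + 0 = 0.52
R0 < 1, so the population is declining.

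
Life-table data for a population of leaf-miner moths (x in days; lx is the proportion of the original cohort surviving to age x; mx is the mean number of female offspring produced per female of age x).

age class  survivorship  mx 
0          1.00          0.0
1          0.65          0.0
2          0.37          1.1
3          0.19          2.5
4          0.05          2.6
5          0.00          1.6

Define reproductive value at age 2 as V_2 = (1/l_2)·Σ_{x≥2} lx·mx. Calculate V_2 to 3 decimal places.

2.735

lx·mx for x ≥ 2: 0.407, 0.475, 0.13, 0 → sum = 1.012
V_2 = 1.012 / l_2 = 1.012 / 0.37 = 2.735135… → 2.735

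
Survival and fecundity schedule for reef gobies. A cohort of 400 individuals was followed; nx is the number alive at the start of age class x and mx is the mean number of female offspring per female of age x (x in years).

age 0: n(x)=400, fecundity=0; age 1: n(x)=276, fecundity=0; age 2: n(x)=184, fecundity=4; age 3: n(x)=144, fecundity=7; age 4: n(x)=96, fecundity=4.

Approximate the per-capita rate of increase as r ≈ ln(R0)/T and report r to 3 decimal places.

lx = nx/n0 = nx/400: 1, 0.69, 0.46, 0.36, 0.24
R0 = Σ lx·mx = 0 + 0 + 1.84 + 2.52 + 0.96 = 5.32
Σ x·lx·mx = 15.08; T = 15.08/5.32 = 2.83459…
r ≈ ln(R0)/T = ln(5.32)/2.83459… = 0.58967… → 0.590

0.590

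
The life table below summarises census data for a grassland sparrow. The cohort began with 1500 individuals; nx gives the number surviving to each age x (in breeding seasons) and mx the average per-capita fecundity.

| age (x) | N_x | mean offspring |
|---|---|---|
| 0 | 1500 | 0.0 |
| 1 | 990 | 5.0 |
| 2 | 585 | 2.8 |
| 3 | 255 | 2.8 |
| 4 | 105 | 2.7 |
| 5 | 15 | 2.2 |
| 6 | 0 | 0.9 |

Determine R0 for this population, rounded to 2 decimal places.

lx = nx/n0 = nx/1500: 1, 0.66, 0.39, 0.17, 0.07, 0.01, 0
lx·mx by age: 0, 3.3, 1.092, 0.476, 0.189, 0.022, 0
R0 = Σ lx·mx = 5.079 → 5.08

5.08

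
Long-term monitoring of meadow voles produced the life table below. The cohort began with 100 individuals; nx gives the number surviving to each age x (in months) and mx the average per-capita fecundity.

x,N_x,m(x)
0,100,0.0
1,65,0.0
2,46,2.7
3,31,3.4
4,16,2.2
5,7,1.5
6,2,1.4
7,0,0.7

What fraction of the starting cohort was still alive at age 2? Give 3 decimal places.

l_2 = n_2/n_0 = 46/100 = 0.46 → 0.460

0.460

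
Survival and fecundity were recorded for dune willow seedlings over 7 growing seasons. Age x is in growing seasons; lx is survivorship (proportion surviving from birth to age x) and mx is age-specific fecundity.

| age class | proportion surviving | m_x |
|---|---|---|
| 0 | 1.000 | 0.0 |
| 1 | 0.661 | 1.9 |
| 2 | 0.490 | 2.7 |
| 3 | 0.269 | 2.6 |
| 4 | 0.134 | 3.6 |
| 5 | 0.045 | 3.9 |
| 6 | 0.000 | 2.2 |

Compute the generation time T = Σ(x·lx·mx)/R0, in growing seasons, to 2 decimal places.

2.24

lx·mx: 0, 1.2559, 1.323, 0.6994, 0.4824, 0.1755, 0 → R0 = 3.9362
x·lx·mx: 0, 1.2559, 2.646, 2.0982, 1.9296, 0.8775, 0 → Σ = 8.8072
T = 8.8072 / 3.9362 = 2.237488… → 2.24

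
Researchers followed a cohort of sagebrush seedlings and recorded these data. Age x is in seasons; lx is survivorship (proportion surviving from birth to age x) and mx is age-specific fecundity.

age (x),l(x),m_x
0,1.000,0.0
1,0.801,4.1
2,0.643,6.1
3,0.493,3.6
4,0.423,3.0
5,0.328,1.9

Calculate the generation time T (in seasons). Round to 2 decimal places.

lx·mx: 0, 3.2841, 3.9223, 1.7748, 1.269, 0.6232 → R0 = 10.8734
x·lx·mx: 0, 3.2841, 7.8446, 5.3244, 5.076, 3.116 → Σ = 24.6451
T = 24.6451 / 10.8734 = 2.26655… → 2.27

2.27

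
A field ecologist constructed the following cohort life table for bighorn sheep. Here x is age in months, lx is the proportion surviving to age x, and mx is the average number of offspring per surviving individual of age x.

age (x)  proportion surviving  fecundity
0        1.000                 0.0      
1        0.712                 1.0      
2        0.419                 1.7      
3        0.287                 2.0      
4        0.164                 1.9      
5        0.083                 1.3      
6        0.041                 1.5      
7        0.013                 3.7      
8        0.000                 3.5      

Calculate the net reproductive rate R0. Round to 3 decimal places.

lx·mx by age: 0, 0.712, 0.7123, 0.574, 0.3116, 0.1079, 0.0615, 0.0481, 0
R0 = Σ lx·mx = 2.5274 → 2.527

2.527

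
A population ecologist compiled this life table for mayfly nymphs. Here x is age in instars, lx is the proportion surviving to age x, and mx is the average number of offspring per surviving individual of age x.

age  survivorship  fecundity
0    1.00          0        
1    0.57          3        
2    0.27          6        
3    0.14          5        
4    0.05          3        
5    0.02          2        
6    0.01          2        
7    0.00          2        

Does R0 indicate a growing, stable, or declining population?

growing

R0 = Σ lx·mx = 0 + 1.71 + 1.62 + 0.7 + 0.15 + 0.04 + 0.02 + 0 = 4.24
R0 > 1, so the population is growing.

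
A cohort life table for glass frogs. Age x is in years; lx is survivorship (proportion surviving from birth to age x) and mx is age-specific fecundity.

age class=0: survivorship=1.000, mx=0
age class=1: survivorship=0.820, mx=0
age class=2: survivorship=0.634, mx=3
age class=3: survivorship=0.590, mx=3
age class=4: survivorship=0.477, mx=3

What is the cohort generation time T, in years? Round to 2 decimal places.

lx·mx: 0, 0, 1.902, 1.77, 1.431 → R0 = 5.103
x·lx·mx: 0, 0, 3.804, 5.31, 5.724 → Σ = 14.838
T = 14.838 / 5.103 = 2.907701… → 2.91

2.91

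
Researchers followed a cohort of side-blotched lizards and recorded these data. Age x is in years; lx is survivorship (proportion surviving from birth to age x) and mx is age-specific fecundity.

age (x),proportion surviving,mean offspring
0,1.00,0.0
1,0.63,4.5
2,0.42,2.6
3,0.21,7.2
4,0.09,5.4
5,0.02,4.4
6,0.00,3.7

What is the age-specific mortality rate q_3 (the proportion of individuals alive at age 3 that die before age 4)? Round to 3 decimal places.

0.571

q_3 = (l_3 − l_4) / l_3 = (0.21 − 0.09) / 0.21
     = 0.12 / 0.21 = 0.571429… → 0.571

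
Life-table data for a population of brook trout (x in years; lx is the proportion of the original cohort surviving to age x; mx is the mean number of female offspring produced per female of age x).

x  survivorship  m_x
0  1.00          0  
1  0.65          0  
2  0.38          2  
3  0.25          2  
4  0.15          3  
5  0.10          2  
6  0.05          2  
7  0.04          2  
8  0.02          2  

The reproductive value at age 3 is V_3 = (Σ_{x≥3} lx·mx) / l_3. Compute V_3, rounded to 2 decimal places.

5.48

lx·mx for x ≥ 3: 0.5, 0.45, 0.2, 0.1, 0.08, 0.04 → sum = 1.37
V_3 = 1.37 / l_3 = 1.37 / 0.25 = 5.48 → 5.48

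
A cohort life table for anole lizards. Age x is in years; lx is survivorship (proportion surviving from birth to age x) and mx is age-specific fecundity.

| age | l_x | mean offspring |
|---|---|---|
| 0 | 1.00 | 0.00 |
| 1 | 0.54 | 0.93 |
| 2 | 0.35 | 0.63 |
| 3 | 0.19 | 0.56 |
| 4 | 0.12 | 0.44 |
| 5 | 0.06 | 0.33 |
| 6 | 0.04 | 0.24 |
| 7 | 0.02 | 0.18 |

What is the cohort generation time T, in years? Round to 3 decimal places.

1.809

lx·mx: 0, 0.5022, 0.2205, 0.1064, 0.0528, 0.0198, 0.0096, 0.0036 → R0 = 0.9149
x·lx·mx: 0, 0.5022, 0.441, 0.3192, 0.2112, 0.099, 0.0576, 0.0252 → Σ = 1.6554
T = 1.6554 / 0.9149 = 1.809378… → 1.809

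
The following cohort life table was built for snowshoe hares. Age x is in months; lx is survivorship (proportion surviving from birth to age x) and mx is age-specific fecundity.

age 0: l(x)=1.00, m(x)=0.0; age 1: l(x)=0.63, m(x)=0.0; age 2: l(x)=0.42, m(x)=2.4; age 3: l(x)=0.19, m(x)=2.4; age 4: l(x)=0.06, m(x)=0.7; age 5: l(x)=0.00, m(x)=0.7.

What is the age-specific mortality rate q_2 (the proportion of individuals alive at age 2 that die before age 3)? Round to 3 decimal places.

0.548

q_2 = (l_2 − l_3) / l_2 = (0.42 − 0.19) / 0.42
     = 0.23 / 0.42 = 0.547619… → 0.548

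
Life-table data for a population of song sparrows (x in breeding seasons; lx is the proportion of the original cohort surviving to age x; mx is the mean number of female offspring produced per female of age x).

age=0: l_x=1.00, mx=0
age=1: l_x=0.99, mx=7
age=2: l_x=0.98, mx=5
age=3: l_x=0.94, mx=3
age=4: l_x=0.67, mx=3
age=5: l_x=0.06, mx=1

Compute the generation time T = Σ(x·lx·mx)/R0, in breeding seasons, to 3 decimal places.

lx·mx: 0, 6.93, 4.9, 2.82, 2.01, 0.06 → R0 = 16.72
x·lx·mx: 0, 6.93, 9.8, 8.46, 8.04, 0.3 → Σ = 33.53
T = 33.53 / 16.72 = 2.005383… → 2.005

2.005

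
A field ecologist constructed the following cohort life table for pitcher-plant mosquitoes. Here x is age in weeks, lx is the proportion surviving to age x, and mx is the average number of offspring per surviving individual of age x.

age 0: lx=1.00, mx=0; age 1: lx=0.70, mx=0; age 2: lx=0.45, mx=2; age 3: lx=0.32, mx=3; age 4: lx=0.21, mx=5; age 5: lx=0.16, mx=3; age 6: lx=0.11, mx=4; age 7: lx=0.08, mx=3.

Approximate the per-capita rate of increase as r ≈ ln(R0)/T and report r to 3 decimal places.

R0 = Σ lx·mx = 0 + 0 + 0.9 + 0.96 + 1.05 + 0.48 + 0.44 + 0.24 = 4.07
Σ x·lx·mx = 15.6; T = 15.6/4.07 = 3.83292…
r ≈ ln(R0)/T = ln(4.07)/3.83292… = 0.36621… → 0.366

0.366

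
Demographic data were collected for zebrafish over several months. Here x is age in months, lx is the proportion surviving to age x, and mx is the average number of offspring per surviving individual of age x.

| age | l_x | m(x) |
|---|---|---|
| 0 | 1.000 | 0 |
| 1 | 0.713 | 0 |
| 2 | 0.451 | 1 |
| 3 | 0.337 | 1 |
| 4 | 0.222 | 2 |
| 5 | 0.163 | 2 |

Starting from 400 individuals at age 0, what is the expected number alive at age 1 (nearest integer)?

285

Expected survivors = N0 · l_1 = 400 × 0.713 = 285.2 → 285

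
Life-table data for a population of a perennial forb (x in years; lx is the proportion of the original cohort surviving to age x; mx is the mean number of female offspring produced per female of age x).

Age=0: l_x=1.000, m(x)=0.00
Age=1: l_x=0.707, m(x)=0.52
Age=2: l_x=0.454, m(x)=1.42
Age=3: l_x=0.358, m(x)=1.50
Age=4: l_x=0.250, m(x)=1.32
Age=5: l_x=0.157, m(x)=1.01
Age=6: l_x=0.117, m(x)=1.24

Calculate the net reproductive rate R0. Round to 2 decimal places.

lx·mx by age: 0, 0.36764, 0.64468, 0.537, 0.33, 0.15857, 0.14508
R0 = Σ lx·mx = 2.18297 → 2.18

2.18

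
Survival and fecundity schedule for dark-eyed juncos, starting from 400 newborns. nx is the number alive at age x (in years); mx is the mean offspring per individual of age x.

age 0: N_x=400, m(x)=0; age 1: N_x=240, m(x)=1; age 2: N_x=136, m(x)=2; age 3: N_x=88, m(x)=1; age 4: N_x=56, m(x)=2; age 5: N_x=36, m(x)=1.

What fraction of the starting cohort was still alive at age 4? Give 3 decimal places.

l_4 = n_4/n_0 = 56/400 = 0.14 → 0.140

0.140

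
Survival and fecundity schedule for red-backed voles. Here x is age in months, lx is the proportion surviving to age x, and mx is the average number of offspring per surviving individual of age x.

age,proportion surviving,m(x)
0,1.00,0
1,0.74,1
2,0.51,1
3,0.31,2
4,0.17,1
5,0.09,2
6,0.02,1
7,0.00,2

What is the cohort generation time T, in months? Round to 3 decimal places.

2.375

lx·mx: 0, 0.74, 0.51, 0.62, 0.17, 0.18, 0.02, 0 → R0 = 2.24
x·lx·mx: 0, 0.74, 1.02, 1.86, 0.68, 0.9, 0.12, 0 → Σ = 5.32
T = 5.32 / 2.24 = 2.375 → 2.375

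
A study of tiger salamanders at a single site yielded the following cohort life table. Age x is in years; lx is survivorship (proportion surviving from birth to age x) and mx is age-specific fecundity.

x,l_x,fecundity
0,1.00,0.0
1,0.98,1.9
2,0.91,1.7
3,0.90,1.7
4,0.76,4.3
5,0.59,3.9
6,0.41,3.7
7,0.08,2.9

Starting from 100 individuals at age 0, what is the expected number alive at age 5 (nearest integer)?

Expected survivors = N0 · l_5 = 100 × 0.59 = 59 → 59

59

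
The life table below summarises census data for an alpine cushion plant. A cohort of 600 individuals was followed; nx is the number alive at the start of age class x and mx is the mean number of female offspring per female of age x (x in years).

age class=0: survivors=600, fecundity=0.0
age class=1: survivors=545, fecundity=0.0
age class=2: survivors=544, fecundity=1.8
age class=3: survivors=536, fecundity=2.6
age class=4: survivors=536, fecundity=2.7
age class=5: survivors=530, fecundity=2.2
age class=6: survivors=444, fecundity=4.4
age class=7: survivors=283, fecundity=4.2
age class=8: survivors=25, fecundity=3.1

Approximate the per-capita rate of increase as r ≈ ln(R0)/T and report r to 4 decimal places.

0.5587

lx = nx/n0 = nx/600: 1, 0.90833…, 0.90667…, 0.89333…, 0.89333…, 0.88333…, 0.74, 0.47167…, 0.04167…
R0 = Σ lx·mx = 0 + 0 + 1.632… + 2.32267… + 2.412… + 1.94333… + 3.256 + 1.981… + 0.12917… = 13.676167…
Σ x·lx·mx = 64.033…; T = 64.033…/13.676167… = 4.68209…
r ≈ ln(R0)/T = ln(13.676167…)/4.68209… = 0.558651… → 0.5587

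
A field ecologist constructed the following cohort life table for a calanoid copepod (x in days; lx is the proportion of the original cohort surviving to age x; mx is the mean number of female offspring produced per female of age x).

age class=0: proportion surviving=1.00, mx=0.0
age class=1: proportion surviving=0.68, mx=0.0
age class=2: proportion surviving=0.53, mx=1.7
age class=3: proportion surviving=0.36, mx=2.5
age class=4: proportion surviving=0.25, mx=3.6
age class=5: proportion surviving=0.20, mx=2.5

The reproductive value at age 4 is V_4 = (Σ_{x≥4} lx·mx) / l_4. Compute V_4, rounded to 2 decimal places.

lx·mx for x ≥ 4: 0.9, 0.5 → sum = 1.4
V_4 = 1.4 / l_4 = 1.4 / 0.25 = 5.6 → 5.60

5.60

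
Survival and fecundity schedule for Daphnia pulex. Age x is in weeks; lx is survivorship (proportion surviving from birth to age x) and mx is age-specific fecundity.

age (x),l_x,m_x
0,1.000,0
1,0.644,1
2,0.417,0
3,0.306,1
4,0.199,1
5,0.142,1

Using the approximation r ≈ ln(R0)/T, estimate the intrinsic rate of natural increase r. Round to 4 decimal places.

0.1075

R0 = Σ lx·mx = 0 + 0.644 + 0 + 0.306 + 0.199 + 0.142 = 1.291
Σ x·lx·mx = 3.068; T = 3.068/1.291 = 2.37645…
r ≈ ln(R0)/T = ln(1.291)/2.37645… = 0.107478… → 0.1075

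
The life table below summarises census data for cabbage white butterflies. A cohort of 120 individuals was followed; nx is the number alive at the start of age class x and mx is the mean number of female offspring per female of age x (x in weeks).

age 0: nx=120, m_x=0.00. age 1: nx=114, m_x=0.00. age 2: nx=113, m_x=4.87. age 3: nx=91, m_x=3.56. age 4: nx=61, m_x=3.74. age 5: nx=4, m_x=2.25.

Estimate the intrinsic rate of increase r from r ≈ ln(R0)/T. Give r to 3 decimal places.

lx = nx/n0 = nx/120: 1, 0.95, 0.94167…, 0.75833…, 0.50833…, 0.03333…
R0 = Σ lx·mx = 0 + 0 + 4.58592… + 2.69967… + 1.90117… + 0.075… = 9.26175…
Σ x·lx·mx = 25.2505…; T = 25.2505…/9.26175… = 2.72632…
r ≈ ln(R0)/T = ln(9.26175…)/2.72632… = 0.81645… → 0.816

0.816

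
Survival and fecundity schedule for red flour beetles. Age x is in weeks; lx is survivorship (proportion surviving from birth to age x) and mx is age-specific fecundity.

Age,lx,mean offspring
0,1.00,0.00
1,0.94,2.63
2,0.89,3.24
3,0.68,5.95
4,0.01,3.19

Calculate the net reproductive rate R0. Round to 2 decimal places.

9.43

lx·mx by age: 0, 2.4722, 2.8836, 4.046, 0.0319
R0 = Σ lx·mx = 9.4337 → 9.43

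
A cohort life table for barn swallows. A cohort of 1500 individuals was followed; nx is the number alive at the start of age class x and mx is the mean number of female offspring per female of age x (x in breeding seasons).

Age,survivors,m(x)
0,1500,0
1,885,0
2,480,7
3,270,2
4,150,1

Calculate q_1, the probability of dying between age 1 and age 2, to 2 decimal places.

lx = nx/n0 = nx/1500: 1, 0.59, 0.32, 0.18, 0.1
q_1 = (l_1 − l_2) / l_1 = (0.59 − 0.32) / 0.59
     = 0.27 / 0.59 = 0.457627… → 0.46

0.46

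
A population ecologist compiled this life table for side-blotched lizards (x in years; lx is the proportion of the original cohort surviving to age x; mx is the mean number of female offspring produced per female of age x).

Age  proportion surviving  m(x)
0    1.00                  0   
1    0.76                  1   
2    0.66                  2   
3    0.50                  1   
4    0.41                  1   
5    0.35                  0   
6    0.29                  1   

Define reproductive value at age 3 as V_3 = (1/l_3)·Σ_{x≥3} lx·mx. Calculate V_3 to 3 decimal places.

lx·mx for x ≥ 3: 0.5, 0.41, 0, 0.29 → sum = 1.2
V_3 = 1.2 / l_3 = 1.2 / 0.5 = 2.4 → 2.400

2.400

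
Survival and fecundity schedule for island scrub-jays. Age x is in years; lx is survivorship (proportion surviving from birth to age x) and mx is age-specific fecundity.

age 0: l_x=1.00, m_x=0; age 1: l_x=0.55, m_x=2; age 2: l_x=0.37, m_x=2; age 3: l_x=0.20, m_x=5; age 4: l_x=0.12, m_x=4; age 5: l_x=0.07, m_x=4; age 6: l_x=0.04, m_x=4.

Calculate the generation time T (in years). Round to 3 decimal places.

lx·mx: 0, 1.1, 0.74, 1, 0.48, 0.28, 0.16 → R0 = 3.76
x·lx·mx: 0, 1.1, 1.48, 3, 1.92, 1.4, 0.96 → Σ = 9.86
T = 9.86 / 3.76 = 2.62234… → 2.622

2.622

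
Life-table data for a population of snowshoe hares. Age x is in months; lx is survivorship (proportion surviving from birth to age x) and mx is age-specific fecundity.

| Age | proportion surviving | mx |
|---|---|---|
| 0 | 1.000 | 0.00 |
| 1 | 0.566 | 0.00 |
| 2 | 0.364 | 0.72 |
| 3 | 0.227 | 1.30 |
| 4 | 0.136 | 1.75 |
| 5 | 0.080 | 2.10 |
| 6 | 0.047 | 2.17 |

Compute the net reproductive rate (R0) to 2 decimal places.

1.07

lx·mx by age: 0, 0, 0.26208, 0.2951, 0.238, 0.168, 0.10199
R0 = Σ lx·mx = 1.06517 → 1.07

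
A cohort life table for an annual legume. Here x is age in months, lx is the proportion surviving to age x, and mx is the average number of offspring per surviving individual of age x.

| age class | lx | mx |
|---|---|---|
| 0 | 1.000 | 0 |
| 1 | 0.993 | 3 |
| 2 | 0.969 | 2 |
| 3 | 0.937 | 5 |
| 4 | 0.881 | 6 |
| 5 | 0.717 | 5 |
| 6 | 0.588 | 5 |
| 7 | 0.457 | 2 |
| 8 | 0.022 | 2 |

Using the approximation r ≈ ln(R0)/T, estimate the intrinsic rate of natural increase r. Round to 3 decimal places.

R0 = Σ lx·mx = 0 + 2.979 + 1.938 + 4.685 + 5.286 + 3.585 + 2.94 + 0.914 + 0.044 = 22.371
Σ x·lx·mx = 84.369; T = 84.369/22.371 = 3.77136…
r ≈ ln(R0)/T = ln(22.371)/3.77136… = 0.82404… → 0.824

0.824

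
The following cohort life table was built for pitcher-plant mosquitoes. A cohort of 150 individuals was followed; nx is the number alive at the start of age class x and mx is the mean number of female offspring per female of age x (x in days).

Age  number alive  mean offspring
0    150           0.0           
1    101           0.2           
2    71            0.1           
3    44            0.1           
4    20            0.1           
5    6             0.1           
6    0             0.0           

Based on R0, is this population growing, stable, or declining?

lx = nx/n0 = nx/150: 1, 0.67333…, 0.47333…, 0.29333…, 0.13333…, 0.04, 0
R0 = Σ lx·mx = 0 + 0.134667… + 0.047333… + 0.029333… + 0.013333… + 0.004 + 0 = 0.228667…
R0 < 1, so the population is declining.

declining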